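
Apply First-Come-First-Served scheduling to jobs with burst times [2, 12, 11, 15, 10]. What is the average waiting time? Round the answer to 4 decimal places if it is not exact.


FCFS order (as given): [2, 12, 11, 15, 10]
Waiting times:
  Job 1: wait = 0
  Job 2: wait = 2
  Job 3: wait = 14
  Job 4: wait = 25
  Job 5: wait = 40
Sum of waiting times = 81
Average waiting time = 81/5 = 16.2

16.2


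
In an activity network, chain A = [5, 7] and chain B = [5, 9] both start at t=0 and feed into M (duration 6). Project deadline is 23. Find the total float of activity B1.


Forward pass: ES(B1) = sum of predecessors on chain B = 0
EF = ES + duration = 0 + 5 = 5
Backward pass: LF(M) = deadline = 23; LS(M) = 23 - 6 = 17
LF(B1) = LS(M) - sum(successors on chain B) = 17 - 9 = 8
LS = LF - duration = 8 - 5 = 3
Total float = LS - ES = 3 - 0 = 3

3


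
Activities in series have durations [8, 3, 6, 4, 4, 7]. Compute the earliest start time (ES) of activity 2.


Activity 2 starts after activities 1 through 1 complete.
Predecessor durations: [8]
ES = 8 = 8

8


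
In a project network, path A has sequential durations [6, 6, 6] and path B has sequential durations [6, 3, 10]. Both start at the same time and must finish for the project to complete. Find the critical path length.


Path A total = 6 + 6 + 6 = 18
Path B total = 6 + 3 + 10 = 19
Critical path = longest path = max(18, 19) = 19

19


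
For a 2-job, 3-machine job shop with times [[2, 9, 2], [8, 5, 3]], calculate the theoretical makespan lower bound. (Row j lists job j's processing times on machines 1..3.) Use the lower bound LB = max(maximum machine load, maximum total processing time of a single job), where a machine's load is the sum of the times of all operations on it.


Machine loads:
  Machine 1: 2 + 8 = 10
  Machine 2: 9 + 5 = 14
  Machine 3: 2 + 3 = 5
Max machine load = 14
Job totals:
  Job 1: 13
  Job 2: 16
Max job total = 16
Lower bound = max(14, 16) = 16

16


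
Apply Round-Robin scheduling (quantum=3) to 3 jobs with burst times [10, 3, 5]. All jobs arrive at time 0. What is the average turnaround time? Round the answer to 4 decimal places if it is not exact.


Time quantum = 3
Execution trace:
  J1 runs 3 units, time = 3
  J2 runs 3 units, time = 6
  J3 runs 3 units, time = 9
  J1 runs 3 units, time = 12
  J3 runs 2 units, time = 14
  J1 runs 3 units, time = 17
  J1 runs 1 units, time = 18
Finish times: [18, 6, 14]
Average turnaround = 38/3 = 12.6667

12.6667


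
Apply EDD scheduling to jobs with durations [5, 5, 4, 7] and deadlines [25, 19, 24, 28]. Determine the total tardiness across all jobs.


Sort by due date (EDD order): [(5, 19), (4, 24), (5, 25), (7, 28)]
Compute completion times and tardiness:
  Job 1: p=5, d=19, C=5, tardiness=max(0,5-19)=0
  Job 2: p=4, d=24, C=9, tardiness=max(0,9-24)=0
  Job 3: p=5, d=25, C=14, tardiness=max(0,14-25)=0
  Job 4: p=7, d=28, C=21, tardiness=max(0,21-28)=0
Total tardiness = 0

0


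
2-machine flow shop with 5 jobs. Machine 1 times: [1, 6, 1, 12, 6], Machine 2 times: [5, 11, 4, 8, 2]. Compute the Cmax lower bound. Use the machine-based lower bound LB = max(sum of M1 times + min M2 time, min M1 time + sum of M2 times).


LB1 = sum(M1 times) + min(M2 times) = 26 + 2 = 28
LB2 = min(M1 times) + sum(M2 times) = 1 + 30 = 31
Lower bound = max(LB1, LB2) = max(28, 31) = 31

31


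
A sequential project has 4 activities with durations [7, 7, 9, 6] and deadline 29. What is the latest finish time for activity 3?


LF(activity 3) = deadline - sum of successor durations
Successors: activities 4 through 4 with durations [6]
Sum of successor durations = 6
LF = 29 - 6 = 23

23


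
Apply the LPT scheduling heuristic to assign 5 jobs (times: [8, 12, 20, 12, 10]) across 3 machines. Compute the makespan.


Sort jobs in decreasing order (LPT): [20, 12, 12, 10, 8]
Assign each job to the least loaded machine:
  Machine 1: jobs [20], load = 20
  Machine 2: jobs [12, 10], load = 22
  Machine 3: jobs [12, 8], load = 20
Makespan = max load = 22

22


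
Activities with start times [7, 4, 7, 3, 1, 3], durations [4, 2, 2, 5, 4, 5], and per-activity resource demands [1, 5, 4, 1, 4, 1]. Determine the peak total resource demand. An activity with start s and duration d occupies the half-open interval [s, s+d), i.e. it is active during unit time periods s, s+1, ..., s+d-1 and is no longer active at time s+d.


Each activity i is active on [start_i, start_i + duration_i).
Compute total resource usage per time slot:
  t=0: active resources = [], total = 0
  t=1: active resources = [4], total = 4
  t=2: active resources = [4], total = 4
  t=3: active resources = [1, 4, 1], total = 6
  t=4: active resources = [5, 1, 4, 1], total = 11
  t=5: active resources = [5, 1, 1], total = 7
  t=6: active resources = [1, 1], total = 2
  t=7: active resources = [1, 4, 1, 1], total = 7
  t=8: active resources = [1, 4], total = 5
  t=9: active resources = [1], total = 1
  t=10: active resources = [1], total = 1
Peak resource demand = 11

11


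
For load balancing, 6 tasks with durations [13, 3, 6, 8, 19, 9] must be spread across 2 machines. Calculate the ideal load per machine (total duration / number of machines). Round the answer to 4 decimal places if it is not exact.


Total processing time = 13 + 3 + 6 + 8 + 19 + 9 = 58
Number of machines = 2
Ideal balanced load = 58 / 2 = 29.0

29.0


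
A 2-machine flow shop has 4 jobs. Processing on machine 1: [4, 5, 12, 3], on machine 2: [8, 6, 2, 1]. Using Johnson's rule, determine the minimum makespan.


Apply Johnson's rule:
  Group 1 (a <= b): [(1, 4, 8), (2, 5, 6)]
  Group 2 (a > b): [(3, 12, 2), (4, 3, 1)]
Optimal job order: [1, 2, 3, 4]
Schedule:
  Job 1: M1 done at 4, M2 done at 12
  Job 2: M1 done at 9, M2 done at 18
  Job 3: M1 done at 21, M2 done at 23
  Job 4: M1 done at 24, M2 done at 25
Makespan = 25

25


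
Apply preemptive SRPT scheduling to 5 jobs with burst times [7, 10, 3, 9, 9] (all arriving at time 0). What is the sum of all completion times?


Since all jobs arrive at t=0, SRPT equals SPT ordering.
SPT order: [3, 7, 9, 9, 10]
Completion times:
  Job 1: p=3, C=3
  Job 2: p=7, C=10
  Job 3: p=9, C=19
  Job 4: p=9, C=28
  Job 5: p=10, C=38
Total completion time = 3 + 10 + 19 + 28 + 38 = 98

98


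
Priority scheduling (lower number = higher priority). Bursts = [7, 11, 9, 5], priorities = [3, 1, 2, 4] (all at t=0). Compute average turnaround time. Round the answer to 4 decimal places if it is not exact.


Sort by priority (ascending = highest first):
Order: [(1, 11), (2, 9), (3, 7), (4, 5)]
Completion times:
  Priority 1, burst=11, C=11
  Priority 2, burst=9, C=20
  Priority 3, burst=7, C=27
  Priority 4, burst=5, C=32
Average turnaround = 90/4 = 22.5

22.5


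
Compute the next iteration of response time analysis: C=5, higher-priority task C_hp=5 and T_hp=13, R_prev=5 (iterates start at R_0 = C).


R_next = C + ceil(R_prev / T_hp) * C_hp
ceil(5 / 13) = ceil(0.3846) = 1
Interference = 1 * 5 = 5
R_next = 5 + 5 = 10

10


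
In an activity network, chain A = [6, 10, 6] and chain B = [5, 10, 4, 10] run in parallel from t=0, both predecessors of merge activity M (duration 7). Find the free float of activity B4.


ES(B4) = sum of predecessors on chain B = 19
EF(B4) = ES + duration = 19 + 10 = 29
Successor of B4 is M. ES(M) = max(sum(A), sum(B)) = max(22, 29) = 29
Free float = ES(successor) - EF(current) = 29 - 29 = 0

0


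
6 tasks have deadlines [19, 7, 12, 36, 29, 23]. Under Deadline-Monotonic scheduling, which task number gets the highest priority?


Sort tasks by relative deadline (ascending):
  Task 2: deadline = 7
  Task 3: deadline = 12
  Task 1: deadline = 19
  Task 6: deadline = 23
  Task 5: deadline = 29
  Task 4: deadline = 36
Priority order (highest first): [2, 3, 1, 6, 5, 4]
Highest priority task = 2

2


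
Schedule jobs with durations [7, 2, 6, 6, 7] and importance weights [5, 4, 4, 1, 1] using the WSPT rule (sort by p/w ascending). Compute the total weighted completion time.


Compute p/w ratios and sort ascending (WSPT): [(2, 4), (7, 5), (6, 4), (6, 1), (7, 1)]
Compute weighted completion times:
  Job (p=2,w=4): C=2, w*C=4*2=8
  Job (p=7,w=5): C=9, w*C=5*9=45
  Job (p=6,w=4): C=15, w*C=4*15=60
  Job (p=6,w=1): C=21, w*C=1*21=21
  Job (p=7,w=1): C=28, w*C=1*28=28
Total weighted completion time = 162

162


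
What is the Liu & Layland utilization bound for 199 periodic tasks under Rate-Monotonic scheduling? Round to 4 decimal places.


Compute 2^(1/199) = 1.0034892249
Subtract 1: 1.0034892249 - 1 = 0.0034892249
Multiply by n: 199 * 0.0034892249 = 0.6943557551
Round to 4 dp: 0.6944

0.6944


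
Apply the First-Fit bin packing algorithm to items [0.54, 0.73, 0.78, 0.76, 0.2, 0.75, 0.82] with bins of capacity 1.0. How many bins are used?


Place items sequentially using First-Fit:
  Item 0.54 -> new Bin 1
  Item 0.73 -> new Bin 2
  Item 0.78 -> new Bin 3
  Item 0.76 -> new Bin 4
  Item 0.2 -> Bin 1 (now 0.74)
  Item 0.75 -> new Bin 5
  Item 0.82 -> new Bin 6
Total bins used = 6

6


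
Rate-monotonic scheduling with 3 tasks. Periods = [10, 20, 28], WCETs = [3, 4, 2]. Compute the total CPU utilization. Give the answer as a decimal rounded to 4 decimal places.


Compute individual utilizations (exact fractions):
  Task 1: C/T = 3/10 (approx. 0.3)
  Task 2: C/T = 4/20 = 1/5 (approx. 0.2)
  Task 3: C/T = 2/28 = 1/14 (approx. 0.0714)
Total utilization U = 3/10 + 1/5 + 1/14 = 4/7
Rounded to 4 decimal places: U = 0.5714
RM (Liu & Layland) bound for 3 tasks = 0.779763; compare with U = 4/7 (approx. 0.571429)
U <= bound, so schedulable by RM sufficient condition.

0.5714


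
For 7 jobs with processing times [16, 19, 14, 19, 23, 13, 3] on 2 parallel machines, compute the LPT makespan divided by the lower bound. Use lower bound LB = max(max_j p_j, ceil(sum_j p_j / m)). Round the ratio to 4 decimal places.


LPT order: [23, 19, 19, 16, 14, 13, 3]
Machine loads after assignment: [55, 52]
LPT makespan = 55
Lower bound = max(max_job, ceil(total/2)) = max(23, 54) = 54
Ratio = 55 / 54 = 1.0185

1.0185


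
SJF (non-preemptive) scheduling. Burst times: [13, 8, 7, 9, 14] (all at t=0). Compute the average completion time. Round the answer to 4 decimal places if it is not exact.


SJF order (ascending): [7, 8, 9, 13, 14]
Completion times:
  Job 1: burst=7, C=7
  Job 2: burst=8, C=15
  Job 3: burst=9, C=24
  Job 4: burst=13, C=37
  Job 5: burst=14, C=51
Average completion = 134/5 = 26.8

26.8


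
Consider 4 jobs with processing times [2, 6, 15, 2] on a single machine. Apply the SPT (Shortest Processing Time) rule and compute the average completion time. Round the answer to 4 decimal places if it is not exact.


Sort jobs by processing time (SPT order): [2, 2, 6, 15]
Compute completion times sequentially:
  Job 1: processing = 2, completes at 2
  Job 2: processing = 2, completes at 4
  Job 3: processing = 6, completes at 10
  Job 4: processing = 15, completes at 25
Sum of completion times = 41
Average completion time = 41/4 = 10.25

10.25


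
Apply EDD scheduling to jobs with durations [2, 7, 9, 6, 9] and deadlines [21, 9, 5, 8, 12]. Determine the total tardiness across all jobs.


Sort by due date (EDD order): [(9, 5), (6, 8), (7, 9), (9, 12), (2, 21)]
Compute completion times and tardiness:
  Job 1: p=9, d=5, C=9, tardiness=max(0,9-5)=4
  Job 2: p=6, d=8, C=15, tardiness=max(0,15-8)=7
  Job 3: p=7, d=9, C=22, tardiness=max(0,22-9)=13
  Job 4: p=9, d=12, C=31, tardiness=max(0,31-12)=19
  Job 5: p=2, d=21, C=33, tardiness=max(0,33-21)=12
Total tardiness = 55

55


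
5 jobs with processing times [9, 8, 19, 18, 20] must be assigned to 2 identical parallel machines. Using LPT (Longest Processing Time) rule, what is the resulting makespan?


Sort jobs in decreasing order (LPT): [20, 19, 18, 9, 8]
Assign each job to the least loaded machine:
  Machine 1: jobs [20, 9, 8], load = 37
  Machine 2: jobs [19, 18], load = 37
Makespan = max load = 37

37


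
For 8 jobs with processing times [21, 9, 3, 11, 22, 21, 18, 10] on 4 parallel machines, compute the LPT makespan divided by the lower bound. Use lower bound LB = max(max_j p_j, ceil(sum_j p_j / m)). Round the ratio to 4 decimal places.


LPT order: [22, 21, 21, 18, 11, 10, 9, 3]
Machine loads after assignment: [25, 31, 30, 29]
LPT makespan = 31
Lower bound = max(max_job, ceil(total/4)) = max(22, 29) = 29
Ratio = 31 / 29 = 1.069

1.069


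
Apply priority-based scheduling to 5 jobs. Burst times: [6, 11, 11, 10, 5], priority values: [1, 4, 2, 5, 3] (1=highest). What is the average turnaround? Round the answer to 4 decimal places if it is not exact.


Sort by priority (ascending = highest first):
Order: [(1, 6), (2, 11), (3, 5), (4, 11), (5, 10)]
Completion times:
  Priority 1, burst=6, C=6
  Priority 2, burst=11, C=17
  Priority 3, burst=5, C=22
  Priority 4, burst=11, C=33
  Priority 5, burst=10, C=43
Average turnaround = 121/5 = 24.2

24.2


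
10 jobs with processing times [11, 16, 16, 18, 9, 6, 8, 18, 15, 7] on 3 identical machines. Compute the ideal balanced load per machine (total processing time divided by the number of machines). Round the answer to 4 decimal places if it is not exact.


Total processing time = 11 + 16 + 16 + 18 + 9 + 6 + 8 + 18 + 15 + 7 = 124
Number of machines = 3
Ideal balanced load = 124 / 3 = 41.3333

41.3333


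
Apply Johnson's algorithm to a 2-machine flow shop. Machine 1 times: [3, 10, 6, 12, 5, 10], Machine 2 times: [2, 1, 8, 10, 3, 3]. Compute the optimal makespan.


Apply Johnson's rule:
  Group 1 (a <= b): [(3, 6, 8)]
  Group 2 (a > b): [(4, 12, 10), (5, 5, 3), (6, 10, 3), (1, 3, 2), (2, 10, 1)]
Optimal job order: [3, 4, 5, 6, 1, 2]
Schedule:
  Job 3: M1 done at 6, M2 done at 14
  Job 4: M1 done at 18, M2 done at 28
  Job 5: M1 done at 23, M2 done at 31
  Job 6: M1 done at 33, M2 done at 36
  Job 1: M1 done at 36, M2 done at 38
  Job 2: M1 done at 46, M2 done at 47
Makespan = 47

47


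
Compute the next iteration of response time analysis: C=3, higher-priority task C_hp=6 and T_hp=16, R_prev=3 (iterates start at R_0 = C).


R_next = C + ceil(R_prev / T_hp) * C_hp
ceil(3 / 16) = ceil(0.1875) = 1
Interference = 1 * 6 = 6
R_next = 3 + 6 = 9

9


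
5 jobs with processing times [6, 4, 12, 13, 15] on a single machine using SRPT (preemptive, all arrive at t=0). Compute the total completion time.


Since all jobs arrive at t=0, SRPT equals SPT ordering.
SPT order: [4, 6, 12, 13, 15]
Completion times:
  Job 1: p=4, C=4
  Job 2: p=6, C=10
  Job 3: p=12, C=22
  Job 4: p=13, C=35
  Job 5: p=15, C=50
Total completion time = 4 + 10 + 22 + 35 + 50 = 121

121


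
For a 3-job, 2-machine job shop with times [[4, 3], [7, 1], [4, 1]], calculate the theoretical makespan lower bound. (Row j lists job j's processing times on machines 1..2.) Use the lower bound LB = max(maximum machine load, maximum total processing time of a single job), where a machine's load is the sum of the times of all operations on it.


Machine loads:
  Machine 1: 4 + 7 + 4 = 15
  Machine 2: 3 + 1 + 1 = 5
Max machine load = 15
Job totals:
  Job 1: 7
  Job 2: 8
  Job 3: 5
Max job total = 8
Lower bound = max(15, 8) = 15

15


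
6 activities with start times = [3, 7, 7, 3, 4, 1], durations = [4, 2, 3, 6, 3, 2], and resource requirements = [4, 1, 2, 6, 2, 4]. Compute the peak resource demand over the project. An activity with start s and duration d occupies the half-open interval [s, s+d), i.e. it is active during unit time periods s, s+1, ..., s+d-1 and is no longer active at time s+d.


Each activity i is active on [start_i, start_i + duration_i).
Compute total resource usage per time slot:
  t=0: active resources = [], total = 0
  t=1: active resources = [4], total = 4
  t=2: active resources = [4], total = 4
  t=3: active resources = [4, 6], total = 10
  t=4: active resources = [4, 6, 2], total = 12
  t=5: active resources = [4, 6, 2], total = 12
  t=6: active resources = [4, 6, 2], total = 12
  t=7: active resources = [1, 2, 6], total = 9
  t=8: active resources = [1, 2, 6], total = 9
  t=9: active resources = [2], total = 2
Peak resource demand = 12

12


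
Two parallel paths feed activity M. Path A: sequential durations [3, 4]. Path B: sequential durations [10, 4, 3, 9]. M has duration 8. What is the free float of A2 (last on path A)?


ES(A2) = sum of predecessors on chain A = 3
EF(A2) = ES + duration = 3 + 4 = 7
Successor of A2 is M. ES(M) = max(sum(A), sum(B)) = max(7, 26) = 26
Free float = ES(successor) - EF(current) = 26 - 7 = 19

19


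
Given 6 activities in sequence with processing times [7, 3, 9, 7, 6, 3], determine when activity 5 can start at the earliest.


Activity 5 starts after activities 1 through 4 complete.
Predecessor durations: [7, 3, 9, 7]
ES = 7 + 3 + 9 + 7 = 26

26


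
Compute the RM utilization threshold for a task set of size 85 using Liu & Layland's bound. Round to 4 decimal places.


Compute 2^(1/85) = 1.0081880126
Subtract 1: 1.0081880126 - 1 = 0.0081880126
Multiply by n: 85 * 0.0081880126 = 0.6959810710
Round to 4 dp: 0.6960

0.6960


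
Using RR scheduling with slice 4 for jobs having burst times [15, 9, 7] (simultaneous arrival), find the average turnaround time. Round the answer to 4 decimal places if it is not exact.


Time quantum = 4
Execution trace:
  J1 runs 4 units, time = 4
  J2 runs 4 units, time = 8
  J3 runs 4 units, time = 12
  J1 runs 4 units, time = 16
  J2 runs 4 units, time = 20
  J3 runs 3 units, time = 23
  J1 runs 4 units, time = 27
  J2 runs 1 units, time = 28
  J1 runs 3 units, time = 31
Finish times: [31, 28, 23]
Average turnaround = 82/3 = 27.3333

27.3333


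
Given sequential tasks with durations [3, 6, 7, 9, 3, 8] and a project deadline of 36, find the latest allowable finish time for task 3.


LF(activity 3) = deadline - sum of successor durations
Successors: activities 4 through 6 with durations [9, 3, 8]
Sum of successor durations = 20
LF = 36 - 20 = 16

16


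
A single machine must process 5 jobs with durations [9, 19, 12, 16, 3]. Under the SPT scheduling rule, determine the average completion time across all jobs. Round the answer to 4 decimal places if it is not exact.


Sort jobs by processing time (SPT order): [3, 9, 12, 16, 19]
Compute completion times sequentially:
  Job 1: processing = 3, completes at 3
  Job 2: processing = 9, completes at 12
  Job 3: processing = 12, completes at 24
  Job 4: processing = 16, completes at 40
  Job 5: processing = 19, completes at 59
Sum of completion times = 138
Average completion time = 138/5 = 27.6

27.6


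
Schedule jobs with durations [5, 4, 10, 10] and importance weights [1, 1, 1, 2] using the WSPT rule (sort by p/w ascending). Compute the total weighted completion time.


Compute p/w ratios and sort ascending (WSPT): [(4, 1), (5, 1), (10, 2), (10, 1)]
Compute weighted completion times:
  Job (p=4,w=1): C=4, w*C=1*4=4
  Job (p=5,w=1): C=9, w*C=1*9=9
  Job (p=10,w=2): C=19, w*C=2*19=38
  Job (p=10,w=1): C=29, w*C=1*29=29
Total weighted completion time = 80

80


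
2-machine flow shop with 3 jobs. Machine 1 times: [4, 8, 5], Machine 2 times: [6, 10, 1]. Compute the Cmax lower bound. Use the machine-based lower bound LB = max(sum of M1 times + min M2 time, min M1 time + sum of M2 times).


LB1 = sum(M1 times) + min(M2 times) = 17 + 1 = 18
LB2 = min(M1 times) + sum(M2 times) = 4 + 17 = 21
Lower bound = max(LB1, LB2) = max(18, 21) = 21

21


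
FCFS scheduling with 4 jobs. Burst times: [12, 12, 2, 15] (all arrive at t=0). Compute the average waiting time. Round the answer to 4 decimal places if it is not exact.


FCFS order (as given): [12, 12, 2, 15]
Waiting times:
  Job 1: wait = 0
  Job 2: wait = 12
  Job 3: wait = 24
  Job 4: wait = 26
Sum of waiting times = 62
Average waiting time = 62/4 = 15.5

15.5


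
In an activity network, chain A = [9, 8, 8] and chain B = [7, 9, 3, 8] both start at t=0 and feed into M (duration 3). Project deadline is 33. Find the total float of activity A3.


Forward pass: ES(A3) = sum of predecessors on chain A = 17
EF = ES + duration = 17 + 8 = 25
Backward pass: LF(M) = deadline = 33; LS(M) = 33 - 3 = 30
LF(A3) = LS(M) - sum(successors on chain A) = 30 - 0 = 30
LS = LF - duration = 30 - 8 = 22
Total float = LS - ES = 22 - 17 = 5

5


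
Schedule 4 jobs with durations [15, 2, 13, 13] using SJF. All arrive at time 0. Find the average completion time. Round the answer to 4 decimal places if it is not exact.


SJF order (ascending): [2, 13, 13, 15]
Completion times:
  Job 1: burst=2, C=2
  Job 2: burst=13, C=15
  Job 3: burst=13, C=28
  Job 4: burst=15, C=43
Average completion = 88/4 = 22.0

22.0


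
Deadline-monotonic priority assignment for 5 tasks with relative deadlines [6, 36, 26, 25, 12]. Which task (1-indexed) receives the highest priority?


Sort tasks by relative deadline (ascending):
  Task 1: deadline = 6
  Task 5: deadline = 12
  Task 4: deadline = 25
  Task 3: deadline = 26
  Task 2: deadline = 36
Priority order (highest first): [1, 5, 4, 3, 2]
Highest priority task = 1

1


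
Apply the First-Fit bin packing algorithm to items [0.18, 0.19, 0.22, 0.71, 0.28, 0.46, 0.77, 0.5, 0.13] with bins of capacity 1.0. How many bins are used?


Place items sequentially using First-Fit:
  Item 0.18 -> new Bin 1
  Item 0.19 -> Bin 1 (now 0.37)
  Item 0.22 -> Bin 1 (now 0.59)
  Item 0.71 -> new Bin 2
  Item 0.28 -> Bin 1 (now 0.87)
  Item 0.46 -> new Bin 3
  Item 0.77 -> new Bin 4
  Item 0.5 -> Bin 3 (now 0.96)
  Item 0.13 -> Bin 1 (now 1.0)
Total bins used = 4

4


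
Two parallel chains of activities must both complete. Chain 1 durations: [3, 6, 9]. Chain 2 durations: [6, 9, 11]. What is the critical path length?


Path A total = 3 + 6 + 9 = 18
Path B total = 6 + 9 + 11 = 26
Critical path = longest path = max(18, 26) = 26

26


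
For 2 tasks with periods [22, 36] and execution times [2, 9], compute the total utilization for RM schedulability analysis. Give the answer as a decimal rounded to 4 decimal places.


Compute individual utilizations (exact fractions):
  Task 1: C/T = 2/22 = 1/11 (approx. 0.0909)
  Task 2: C/T = 9/36 = 1/4 (approx. 0.25)
Total utilization U = 1/11 + 1/4 = 15/44
Rounded to 4 decimal places: U = 0.3409
RM (Liu & Layland) bound for 2 tasks = 0.828427; compare with U = 15/44 (approx. 0.340909)
U <= bound, so schedulable by RM sufficient condition.

0.3409


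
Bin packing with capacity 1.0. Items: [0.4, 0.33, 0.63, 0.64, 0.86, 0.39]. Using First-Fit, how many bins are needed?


Place items sequentially using First-Fit:
  Item 0.4 -> new Bin 1
  Item 0.33 -> Bin 1 (now 0.73)
  Item 0.63 -> new Bin 2
  Item 0.64 -> new Bin 3
  Item 0.86 -> new Bin 4
  Item 0.39 -> new Bin 5
Total bins used = 5

5


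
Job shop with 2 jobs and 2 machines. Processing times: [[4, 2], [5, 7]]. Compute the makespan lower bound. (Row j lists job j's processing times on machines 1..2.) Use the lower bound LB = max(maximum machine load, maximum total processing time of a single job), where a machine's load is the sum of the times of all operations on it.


Machine loads:
  Machine 1: 4 + 5 = 9
  Machine 2: 2 + 7 = 9
Max machine load = 9
Job totals:
  Job 1: 6
  Job 2: 12
Max job total = 12
Lower bound = max(9, 12) = 12

12


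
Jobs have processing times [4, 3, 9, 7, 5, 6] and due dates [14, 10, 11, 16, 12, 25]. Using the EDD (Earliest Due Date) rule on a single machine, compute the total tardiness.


Sort by due date (EDD order): [(3, 10), (9, 11), (5, 12), (4, 14), (7, 16), (6, 25)]
Compute completion times and tardiness:
  Job 1: p=3, d=10, C=3, tardiness=max(0,3-10)=0
  Job 2: p=9, d=11, C=12, tardiness=max(0,12-11)=1
  Job 3: p=5, d=12, C=17, tardiness=max(0,17-12)=5
  Job 4: p=4, d=14, C=21, tardiness=max(0,21-14)=7
  Job 5: p=7, d=16, C=28, tardiness=max(0,28-16)=12
  Job 6: p=6, d=25, C=34, tardiness=max(0,34-25)=9
Total tardiness = 34

34


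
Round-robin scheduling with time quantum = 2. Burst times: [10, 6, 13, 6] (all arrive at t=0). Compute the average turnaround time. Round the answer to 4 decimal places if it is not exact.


Time quantum = 2
Execution trace:
  J1 runs 2 units, time = 2
  J2 runs 2 units, time = 4
  J3 runs 2 units, time = 6
  J4 runs 2 units, time = 8
  J1 runs 2 units, time = 10
  J2 runs 2 units, time = 12
  J3 runs 2 units, time = 14
  J4 runs 2 units, time = 16
  J1 runs 2 units, time = 18
  J2 runs 2 units, time = 20
  J3 runs 2 units, time = 22
  J4 runs 2 units, time = 24
  J1 runs 2 units, time = 26
  J3 runs 2 units, time = 28
  J1 runs 2 units, time = 30
  J3 runs 2 units, time = 32
  J3 runs 2 units, time = 34
  J3 runs 1 units, time = 35
Finish times: [30, 20, 35, 24]
Average turnaround = 109/4 = 27.25

27.25


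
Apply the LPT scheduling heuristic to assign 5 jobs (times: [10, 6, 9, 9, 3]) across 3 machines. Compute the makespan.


Sort jobs in decreasing order (LPT): [10, 9, 9, 6, 3]
Assign each job to the least loaded machine:
  Machine 1: jobs [10], load = 10
  Machine 2: jobs [9, 6], load = 15
  Machine 3: jobs [9, 3], load = 12
Makespan = max load = 15

15


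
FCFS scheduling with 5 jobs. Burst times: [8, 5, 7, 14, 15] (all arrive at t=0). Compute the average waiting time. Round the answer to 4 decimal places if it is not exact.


FCFS order (as given): [8, 5, 7, 14, 15]
Waiting times:
  Job 1: wait = 0
  Job 2: wait = 8
  Job 3: wait = 13
  Job 4: wait = 20
  Job 5: wait = 34
Sum of waiting times = 75
Average waiting time = 75/5 = 15.0

15.0


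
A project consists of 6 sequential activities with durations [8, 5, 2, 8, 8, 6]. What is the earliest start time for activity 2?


Activity 2 starts after activities 1 through 1 complete.
Predecessor durations: [8]
ES = 8 = 8

8


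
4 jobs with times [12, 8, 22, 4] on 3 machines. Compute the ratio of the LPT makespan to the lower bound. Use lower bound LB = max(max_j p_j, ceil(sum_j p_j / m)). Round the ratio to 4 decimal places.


LPT order: [22, 12, 8, 4]
Machine loads after assignment: [22, 12, 12]
LPT makespan = 22
Lower bound = max(max_job, ceil(total/3)) = max(22, 16) = 22
Ratio = 22 / 22 = 1.0

1.0


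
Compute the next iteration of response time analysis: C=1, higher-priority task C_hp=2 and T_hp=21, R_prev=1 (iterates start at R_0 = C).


R_next = C + ceil(R_prev / T_hp) * C_hp
ceil(1 / 21) = ceil(0.0476) = 1
Interference = 1 * 2 = 2
R_next = 1 + 2 = 3

3


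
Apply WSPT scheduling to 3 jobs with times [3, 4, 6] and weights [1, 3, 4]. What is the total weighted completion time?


Compute p/w ratios and sort ascending (WSPT): [(4, 3), (6, 4), (3, 1)]
Compute weighted completion times:
  Job (p=4,w=3): C=4, w*C=3*4=12
  Job (p=6,w=4): C=10, w*C=4*10=40
  Job (p=3,w=1): C=13, w*C=1*13=13
Total weighted completion time = 65

65


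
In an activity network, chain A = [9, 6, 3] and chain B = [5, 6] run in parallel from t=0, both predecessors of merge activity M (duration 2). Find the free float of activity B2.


ES(B2) = sum of predecessors on chain B = 5
EF(B2) = ES + duration = 5 + 6 = 11
Successor of B2 is M. ES(M) = max(sum(A), sum(B)) = max(18, 11) = 18
Free float = ES(successor) - EF(current) = 18 - 11 = 7

7


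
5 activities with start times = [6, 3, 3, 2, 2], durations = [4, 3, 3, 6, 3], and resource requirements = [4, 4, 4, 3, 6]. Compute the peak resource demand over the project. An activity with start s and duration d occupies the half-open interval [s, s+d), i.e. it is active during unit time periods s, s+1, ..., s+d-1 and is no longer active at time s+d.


Each activity i is active on [start_i, start_i + duration_i).
Compute total resource usage per time slot:
  t=0: active resources = [], total = 0
  t=1: active resources = [], total = 0
  t=2: active resources = [3, 6], total = 9
  t=3: active resources = [4, 4, 3, 6], total = 17
  t=4: active resources = [4, 4, 3, 6], total = 17
  t=5: active resources = [4, 4, 3], total = 11
  t=6: active resources = [4, 3], total = 7
  t=7: active resources = [4, 3], total = 7
  t=8: active resources = [4], total = 4
  t=9: active resources = [4], total = 4
Peak resource demand = 17

17


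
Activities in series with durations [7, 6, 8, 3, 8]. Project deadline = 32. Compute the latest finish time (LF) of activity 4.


LF(activity 4) = deadline - sum of successor durations
Successors: activities 5 through 5 with durations [8]
Sum of successor durations = 8
LF = 32 - 8 = 24

24


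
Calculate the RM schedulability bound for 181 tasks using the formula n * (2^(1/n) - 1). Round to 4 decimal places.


Compute 2^(1/181) = 1.0038368845
Subtract 1: 1.0038368845 - 1 = 0.0038368845
Multiply by n: 181 * 0.0038368845 = 0.6944760945
Round to 4 dp: 0.6945

0.6945


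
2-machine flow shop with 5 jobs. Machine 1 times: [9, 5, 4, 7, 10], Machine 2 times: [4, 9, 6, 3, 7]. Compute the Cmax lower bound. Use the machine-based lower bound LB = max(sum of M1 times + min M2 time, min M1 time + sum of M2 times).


LB1 = sum(M1 times) + min(M2 times) = 35 + 3 = 38
LB2 = min(M1 times) + sum(M2 times) = 4 + 29 = 33
Lower bound = max(LB1, LB2) = max(38, 33) = 38

38


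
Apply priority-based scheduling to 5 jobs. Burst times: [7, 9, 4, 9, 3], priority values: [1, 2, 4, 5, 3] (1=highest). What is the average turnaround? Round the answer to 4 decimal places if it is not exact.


Sort by priority (ascending = highest first):
Order: [(1, 7), (2, 9), (3, 3), (4, 4), (5, 9)]
Completion times:
  Priority 1, burst=7, C=7
  Priority 2, burst=9, C=16
  Priority 3, burst=3, C=19
  Priority 4, burst=4, C=23
  Priority 5, burst=9, C=32
Average turnaround = 97/5 = 19.4

19.4


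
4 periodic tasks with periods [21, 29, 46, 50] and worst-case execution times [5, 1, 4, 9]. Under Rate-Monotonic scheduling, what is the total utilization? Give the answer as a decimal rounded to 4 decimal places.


Compute individual utilizations (exact fractions):
  Task 1: C/T = 5/21 (approx. 0.2381)
  Task 2: C/T = 1/29 (approx. 0.0345)
  Task 3: C/T = 4/46 = 2/23 (approx. 0.087)
  Task 4: C/T = 9/50 (approx. 0.18)
Total utilization U = 5/21 + 1/29 + 2/23 + 9/50 = 377863/700350
Rounded to 4 decimal places: U = 0.5395
RM (Liu & Layland) bound for 4 tasks = 0.756828; compare with U = 377863/700350 (approx. 0.539535)
U <= bound, so schedulable by RM sufficient condition.

0.5395


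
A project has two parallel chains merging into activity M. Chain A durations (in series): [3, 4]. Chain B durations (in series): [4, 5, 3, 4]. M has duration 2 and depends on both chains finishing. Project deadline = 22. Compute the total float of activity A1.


Forward pass: ES(A1) = sum of predecessors on chain A = 0
EF = ES + duration = 0 + 3 = 3
Backward pass: LF(M) = deadline = 22; LS(M) = 22 - 2 = 20
LF(A1) = LS(M) - sum(successors on chain A) = 20 - 4 = 16
LS = LF - duration = 16 - 3 = 13
Total float = LS - ES = 13 - 0 = 13

13


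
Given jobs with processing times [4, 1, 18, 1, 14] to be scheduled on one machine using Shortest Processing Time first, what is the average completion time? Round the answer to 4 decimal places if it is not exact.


Sort jobs by processing time (SPT order): [1, 1, 4, 14, 18]
Compute completion times sequentially:
  Job 1: processing = 1, completes at 1
  Job 2: processing = 1, completes at 2
  Job 3: processing = 4, completes at 6
  Job 4: processing = 14, completes at 20
  Job 5: processing = 18, completes at 38
Sum of completion times = 67
Average completion time = 67/5 = 13.4

13.4


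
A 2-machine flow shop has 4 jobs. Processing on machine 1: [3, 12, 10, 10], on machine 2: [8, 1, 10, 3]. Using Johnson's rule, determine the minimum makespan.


Apply Johnson's rule:
  Group 1 (a <= b): [(1, 3, 8), (3, 10, 10)]
  Group 2 (a > b): [(4, 10, 3), (2, 12, 1)]
Optimal job order: [1, 3, 4, 2]
Schedule:
  Job 1: M1 done at 3, M2 done at 11
  Job 3: M1 done at 13, M2 done at 23
  Job 4: M1 done at 23, M2 done at 26
  Job 2: M1 done at 35, M2 done at 36
Makespan = 36

36


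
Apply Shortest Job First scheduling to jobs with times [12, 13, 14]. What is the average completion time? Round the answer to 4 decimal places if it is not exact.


SJF order (ascending): [12, 13, 14]
Completion times:
  Job 1: burst=12, C=12
  Job 2: burst=13, C=25
  Job 3: burst=14, C=39
Average completion = 76/3 = 25.3333

25.3333


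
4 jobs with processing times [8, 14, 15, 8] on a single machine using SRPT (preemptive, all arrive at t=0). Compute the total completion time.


Since all jobs arrive at t=0, SRPT equals SPT ordering.
SPT order: [8, 8, 14, 15]
Completion times:
  Job 1: p=8, C=8
  Job 2: p=8, C=16
  Job 3: p=14, C=30
  Job 4: p=15, C=45
Total completion time = 8 + 16 + 30 + 45 = 99

99


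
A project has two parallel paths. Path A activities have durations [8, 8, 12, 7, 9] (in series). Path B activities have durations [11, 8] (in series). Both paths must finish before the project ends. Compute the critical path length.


Path A total = 8 + 8 + 12 + 7 + 9 = 44
Path B total = 11 + 8 = 19
Critical path = longest path = max(44, 19) = 44

44


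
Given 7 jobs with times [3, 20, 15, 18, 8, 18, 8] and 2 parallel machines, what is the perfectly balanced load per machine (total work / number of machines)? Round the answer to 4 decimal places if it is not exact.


Total processing time = 3 + 20 + 15 + 18 + 8 + 18 + 8 = 90
Number of machines = 2
Ideal balanced load = 90 / 2 = 45.0

45.0


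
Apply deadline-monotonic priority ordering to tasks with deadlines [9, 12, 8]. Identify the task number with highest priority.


Sort tasks by relative deadline (ascending):
  Task 3: deadline = 8
  Task 1: deadline = 9
  Task 2: deadline = 12
Priority order (highest first): [3, 1, 2]
Highest priority task = 3

3


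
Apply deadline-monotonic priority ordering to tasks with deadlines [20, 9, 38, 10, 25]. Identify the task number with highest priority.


Sort tasks by relative deadline (ascending):
  Task 2: deadline = 9
  Task 4: deadline = 10
  Task 1: deadline = 20
  Task 5: deadline = 25
  Task 3: deadline = 38
Priority order (highest first): [2, 4, 1, 5, 3]
Highest priority task = 2

2


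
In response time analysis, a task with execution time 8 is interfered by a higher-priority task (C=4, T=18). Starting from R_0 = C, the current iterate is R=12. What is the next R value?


R_next = C + ceil(R_prev / T_hp) * C_hp
ceil(12 / 18) = ceil(0.6667) = 1
Interference = 1 * 4 = 4
R_next = 8 + 4 = 12
R_next = R_prev, so the iteration has converged (response time = 12).

12


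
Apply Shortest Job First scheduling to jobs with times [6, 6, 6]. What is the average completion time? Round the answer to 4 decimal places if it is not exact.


SJF order (ascending): [6, 6, 6]
Completion times:
  Job 1: burst=6, C=6
  Job 2: burst=6, C=12
  Job 3: burst=6, C=18
Average completion = 36/3 = 12.0

12.0


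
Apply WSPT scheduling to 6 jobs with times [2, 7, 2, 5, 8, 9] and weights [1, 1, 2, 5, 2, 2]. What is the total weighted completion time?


Compute p/w ratios and sort ascending (WSPT): [(2, 2), (5, 5), (2, 1), (8, 2), (9, 2), (7, 1)]
Compute weighted completion times:
  Job (p=2,w=2): C=2, w*C=2*2=4
  Job (p=5,w=5): C=7, w*C=5*7=35
  Job (p=2,w=1): C=9, w*C=1*9=9
  Job (p=8,w=2): C=17, w*C=2*17=34
  Job (p=9,w=2): C=26, w*C=2*26=52
  Job (p=7,w=1): C=33, w*C=1*33=33
Total weighted completion time = 167

167


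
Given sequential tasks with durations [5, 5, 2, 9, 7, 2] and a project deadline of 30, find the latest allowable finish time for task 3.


LF(activity 3) = deadline - sum of successor durations
Successors: activities 4 through 6 with durations [9, 7, 2]
Sum of successor durations = 18
LF = 30 - 18 = 12

12


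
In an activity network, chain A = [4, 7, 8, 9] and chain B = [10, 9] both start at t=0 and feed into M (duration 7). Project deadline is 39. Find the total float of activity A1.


Forward pass: ES(A1) = sum of predecessors on chain A = 0
EF = ES + duration = 0 + 4 = 4
Backward pass: LF(M) = deadline = 39; LS(M) = 39 - 7 = 32
LF(A1) = LS(M) - sum(successors on chain A) = 32 - 24 = 8
LS = LF - duration = 8 - 4 = 4
Total float = LS - ES = 4 - 0 = 4

4


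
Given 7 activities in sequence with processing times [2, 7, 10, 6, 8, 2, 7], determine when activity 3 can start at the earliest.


Activity 3 starts after activities 1 through 2 complete.
Predecessor durations: [2, 7]
ES = 2 + 7 = 9

9


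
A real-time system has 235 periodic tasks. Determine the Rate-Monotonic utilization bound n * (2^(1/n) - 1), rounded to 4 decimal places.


Compute 2^(1/235) = 1.0029539167
Subtract 1: 1.0029539167 - 1 = 0.0029539167
Multiply by n: 235 * 0.0029539167 = 0.6941704245
Round to 4 dp: 0.6942

0.6942


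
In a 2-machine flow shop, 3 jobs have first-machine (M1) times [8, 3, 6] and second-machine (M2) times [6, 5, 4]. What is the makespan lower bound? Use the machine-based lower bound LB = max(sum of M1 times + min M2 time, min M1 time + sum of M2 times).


LB1 = sum(M1 times) + min(M2 times) = 17 + 4 = 21
LB2 = min(M1 times) + sum(M2 times) = 3 + 15 = 18
Lower bound = max(LB1, LB2) = max(21, 18) = 21

21


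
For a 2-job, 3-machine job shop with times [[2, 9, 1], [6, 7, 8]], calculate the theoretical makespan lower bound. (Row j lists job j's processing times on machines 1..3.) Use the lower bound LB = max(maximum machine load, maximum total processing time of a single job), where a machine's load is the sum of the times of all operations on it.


Machine loads:
  Machine 1: 2 + 6 = 8
  Machine 2: 9 + 7 = 16
  Machine 3: 1 + 8 = 9
Max machine load = 16
Job totals:
  Job 1: 12
  Job 2: 21
Max job total = 21
Lower bound = max(16, 21) = 21

21


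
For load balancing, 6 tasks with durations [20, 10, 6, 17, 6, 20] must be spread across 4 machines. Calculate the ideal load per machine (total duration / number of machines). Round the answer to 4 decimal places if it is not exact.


Total processing time = 20 + 10 + 6 + 17 + 6 + 20 = 79
Number of machines = 4
Ideal balanced load = 79 / 4 = 19.75

19.75


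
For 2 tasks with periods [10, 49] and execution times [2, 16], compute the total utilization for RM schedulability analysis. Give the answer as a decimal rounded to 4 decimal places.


Compute individual utilizations (exact fractions):
  Task 1: C/T = 2/10 = 1/5 (approx. 0.2)
  Task 2: C/T = 16/49 (approx. 0.3265)
Total utilization U = 1/5 + 16/49 = 129/245
Rounded to 4 decimal places: U = 0.5265
RM (Liu & Layland) bound for 2 tasks = 0.828427; compare with U = 129/245 (approx. 0.526531)
U <= bound, so schedulable by RM sufficient condition.

0.5265


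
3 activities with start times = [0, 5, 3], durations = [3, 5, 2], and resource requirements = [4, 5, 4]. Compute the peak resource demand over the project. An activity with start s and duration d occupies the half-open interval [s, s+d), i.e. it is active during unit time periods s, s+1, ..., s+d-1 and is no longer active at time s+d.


Each activity i is active on [start_i, start_i + duration_i).
Compute total resource usage per time slot:
  t=0: active resources = [4], total = 4
  t=1: active resources = [4], total = 4
  t=2: active resources = [4], total = 4
  t=3: active resources = [4], total = 4
  t=4: active resources = [4], total = 4
  t=5: active resources = [5], total = 5
  t=6: active resources = [5], total = 5
  t=7: active resources = [5], total = 5
  t=8: active resources = [5], total = 5
  t=9: active resources = [5], total = 5
Peak resource demand = 5

5


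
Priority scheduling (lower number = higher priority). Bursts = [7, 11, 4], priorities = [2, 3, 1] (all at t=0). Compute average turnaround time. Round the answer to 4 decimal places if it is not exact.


Sort by priority (ascending = highest first):
Order: [(1, 4), (2, 7), (3, 11)]
Completion times:
  Priority 1, burst=4, C=4
  Priority 2, burst=7, C=11
  Priority 3, burst=11, C=22
Average turnaround = 37/3 = 12.3333

12.3333


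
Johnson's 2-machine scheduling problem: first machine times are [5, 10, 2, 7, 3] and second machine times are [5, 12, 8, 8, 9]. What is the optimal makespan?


Apply Johnson's rule:
  Group 1 (a <= b): [(3, 2, 8), (5, 3, 9), (1, 5, 5), (4, 7, 8), (2, 10, 12)]
  Group 2 (a > b): []
Optimal job order: [3, 5, 1, 4, 2]
Schedule:
  Job 3: M1 done at 2, M2 done at 10
  Job 5: M1 done at 5, M2 done at 19
  Job 1: M1 done at 10, M2 done at 24
  Job 4: M1 done at 17, M2 done at 32
  Job 2: M1 done at 27, M2 done at 44
Makespan = 44

44
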